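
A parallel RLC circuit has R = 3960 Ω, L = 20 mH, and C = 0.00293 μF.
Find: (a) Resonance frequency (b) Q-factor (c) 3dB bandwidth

Step 1 — Resonance: ω₀ = 1/√(LC) = 1/√(0.02·2.93e-09) = 1.306e+05 rad/s.
Step 2 — f₀ = ω₀/(2π) = 2.079e+04 Hz.
Step 3 — Parallel Q: Q = R/(ω₀L) = 3960/(1.306e+05·0.02) = 1.516.
Step 4 — Bandwidth: Δω = ω₀/Q = 8.619e+04 rad/s; BW = Δω/(2π) = 1.372e+04 Hz.

(a) f₀ = 2.079e+04 Hz  (b) Q = 1.516  (c) BW = 1.372e+04 Hz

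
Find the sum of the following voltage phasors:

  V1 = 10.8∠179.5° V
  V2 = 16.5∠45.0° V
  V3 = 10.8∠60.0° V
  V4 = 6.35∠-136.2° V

Step 1 — Convert each phasor to rectangular form:
  V1 = 10.8·(cos(179.5°) + j·sin(179.5°)) = -10.8 + j0.09425 V
  V2 = 16.5·(cos(45.0°) + j·sin(45.0°)) = 11.67 + j11.67 V
  V3 = 10.8·(cos(60.0°) + j·sin(60.0°)) = 5.4 + j9.353 V
  V4 = 6.35·(cos(-136.2°) + j·sin(-136.2°)) = -4.583 - j4.395 V
Step 2 — Sum components: V_total = 1.684 + j16.72 V.
Step 3 — Convert to polar: |V_total| = 16.8 V, ∠V_total = 84.2°.

V_total = 16.8∠84.2° V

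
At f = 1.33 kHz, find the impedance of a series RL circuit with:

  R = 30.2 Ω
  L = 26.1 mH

Step 1 — Angular frequency: ω = 2π·f = 2π·1330 = 8357 rad/s.
Step 2 — Component impedances:
  R: Z = R = 30.2 Ω
  L: Z = jωL = j·8357·0.0261 = 0 + j218.1 Ω
Step 3 — Series combination: Z_total = R + L = 30.2 + j218.1 Ω = 220.2∠82.1° Ω.

Z = 30.2 + j218.1 Ω = 220.2∠82.1° Ω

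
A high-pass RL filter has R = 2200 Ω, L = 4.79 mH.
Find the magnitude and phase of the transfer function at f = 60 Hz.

Step 1 — Angular frequency: ω = 2π·60 = 377 rad/s.
Step 2 — Transfer function: H(jω) = jωL/(R + jωL).
Step 3 — Numerator jωL = j·1.806; denominator R + jωL = 2200 + j1.806.
Step 4 — H = 6.737e-07 + j0.0008208.
Step 5 — Magnitude: |H| = 0.0008208 (-61.7 dB); phase: φ = 90.0°.

|H| = 0.0008208 (-61.7 dB), φ = 90.0°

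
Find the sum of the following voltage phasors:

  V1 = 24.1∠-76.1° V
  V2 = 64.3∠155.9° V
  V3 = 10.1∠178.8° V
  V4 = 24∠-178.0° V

Step 1 — Convert each phasor to rectangular form:
  V1 = 24.1·(cos(-76.1°) + j·sin(-76.1°)) = 5.789 - j23.39 V
  V2 = 64.3·(cos(155.9°) + j·sin(155.9°)) = -58.7 + j26.26 V
  V3 = 10.1·(cos(178.8°) + j·sin(178.8°)) = -10.1 + j0.2115 V
  V4 = 24·(cos(-178.0°) + j·sin(-178.0°)) = -23.99 - j0.8376 V
Step 2 — Sum components: V_total = -86.99 + j2.235 V.
Step 3 — Convert to polar: |V_total| = 87.02 V, ∠V_total = 178.5°.

V_total = 87.02∠178.5° V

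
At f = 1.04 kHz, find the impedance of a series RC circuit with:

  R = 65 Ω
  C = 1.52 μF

Step 1 — Angular frequency: ω = 2π·f = 2π·1040 = 6535 rad/s.
Step 2 — Component impedances:
  R: Z = R = 65 Ω
  C: Z = 1/(jωC) = -j/(ω·C) = 0 - j100.7 Ω
Step 3 — Series combination: Z_total = R + C = 65 - j100.7 Ω = 119.8∠-57.2° Ω.

Z = 65 - j100.7 Ω = 119.8∠-57.2° Ω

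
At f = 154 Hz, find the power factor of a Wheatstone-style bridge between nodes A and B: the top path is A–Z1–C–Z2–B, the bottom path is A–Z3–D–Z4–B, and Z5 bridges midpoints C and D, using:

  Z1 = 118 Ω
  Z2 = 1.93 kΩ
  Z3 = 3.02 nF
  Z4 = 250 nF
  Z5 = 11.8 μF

Step 1 — Angular frequency: ω = 2π·f = 2π·154 = 967.6 rad/s.
Step 2 — Component impedances:
  Z1: Z = R = 118 Ω
  Z2: Z = R = 1930 Ω
  Z3: Z = 1/(jωC) = -j/(ω·C) = 0 - j3.422e+05 Ω
  Z4: Z = 1/(jωC) = -j/(ω·C) = 0 - j4134 Ω
  Z5: Z = 1/(jωC) = -j/(ω·C) = 0 - j87.58 Ω
Step 3 — Bridge requires nodal analysis (the Z5 bridge couples midpoints C and D, so the two paths cannot be reduced to a simple series/parallel combination). Setting node B to ground and injecting 1 A at node A, the 3-node admittance system at A, C, D solves to V_A = Z_AB = 1714 - j729.9 Ω = 1863∠-23.1° Ω.
Step 4 — Power factor: PF = cos(φ) = Re(Z)/|Z| = 1714.3/1863.2 = 0.9201.
Step 5 — Type: Im(Z) = -729.9 ⇒ leading (phase φ = -23.1°).

PF = 0.9201 (leading, φ = -23.1°)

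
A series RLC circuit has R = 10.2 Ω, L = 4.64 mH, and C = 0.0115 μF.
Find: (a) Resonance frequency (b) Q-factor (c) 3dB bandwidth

Step 1 — Resonance: ω₀ = 1/√(LC) = 1/√(0.00464·1.15e-08) = 1.369e+05 rad/s.
Step 2 — f₀ = ω₀/(2π) = 2.179e+04 Hz.
Step 3 — Series Q: Q = ω₀L/R = 1.369e+05·0.00464/10.2 = 62.27.
Step 4 — Bandwidth: Δω = ω₀/Q = 2198 rad/s; BW = Δω/(2π) = 349.9 Hz.

(a) f₀ = 2.179e+04 Hz  (b) Q = 62.27  (c) BW = 349.9 Hz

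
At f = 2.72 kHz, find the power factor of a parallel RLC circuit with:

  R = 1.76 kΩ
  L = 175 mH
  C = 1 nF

Step 1 — Angular frequency: ω = 2π·f = 2π·2720 = 1.709e+04 rad/s.
Step 2 — Component impedances:
  R: Z = R = 1760 Ω
  L: Z = jωL = j·1.709e+04·0.175 = 0 + j2991 Ω
  C: Z = 1/(jωC) = -j/(ω·C) = 0 - j5.851e+04 Ω
Step 3 — Parallel combination: 1/Z_total = 1/R + 1/L + 1/C; Z_total = 1342 + j749.2 Ω = 1537∠29.2° Ω.
Step 4 — Power factor: PF = cos(φ) = Re(Z)/|Z| = 1342/1537 = 0.8731.
Step 5 — Type: Im(Z) = 749.2 ⇒ lagging (phase φ = 29.2°).

PF = 0.8731 (lagging, φ = 29.2°)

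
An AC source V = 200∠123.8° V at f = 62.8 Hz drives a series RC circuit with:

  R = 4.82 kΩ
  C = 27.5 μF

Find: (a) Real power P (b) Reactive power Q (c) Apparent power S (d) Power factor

Step 1 — Angular frequency: ω = 2π·f = 2π·62.8 = 394.6 rad/s.
Step 2 — Component impedances:
  R: Z = R = 4820 Ω
  C: Z = 1/(jωC) = -j/(ω·C) = 0 - j92.16 Ω
Step 3 — Series combination: Z_total = R + C = 4820 - j92.16 Ω = 4821∠-1.1° Ω.
Step 4 — Source phasor: V = 200∠123.8° V = -111.3 + j166.2 V.
Step 5 — Current: I = V / Z = -0.02373 + j0.03403 A = 0.04149∠124.9° A.
Step 6 — Complex power: S = V·I* = 8.296 - j0.1586 VA.
Step 7 — Real power: P = Re(S) = 8.296 W.
Step 8 — Reactive power: Q = Im(S) = -0.1586 VAR.
Step 9 — Apparent power: |S| = 8.297 VA.
Step 10 — Power factor: PF = P/|S| = 0.9998 (leading).

(a) P = 8.296 W  (b) Q = -0.1586 VAR  (c) S = 8.297 VA  (d) PF = 0.9998 (leading)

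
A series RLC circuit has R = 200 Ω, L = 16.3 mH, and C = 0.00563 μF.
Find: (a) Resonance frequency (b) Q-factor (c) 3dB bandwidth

Step 1 — Resonance condition Im(Z)=0 gives ω₀ = 1/√(LC).
Step 2 — ω₀ = 1/√(0.0163·5.63e-09) = 1.044e+05 rad/s.
Step 3 — f₀ = ω₀/(2π) = 1.661e+04 Hz.
Step 4 — Series Q: Q = ω₀L/R = 1.044e+05·0.0163/200 = 8.508.
Step 5 — 3dB bandwidth: Δω = ω₀/Q = 1.227e+04 rad/s; BW = Δω/(2π) = 1953 Hz.

(a) f₀ = 1.661e+04 Hz  (b) Q = 8.508  (c) BW = 1953 Hz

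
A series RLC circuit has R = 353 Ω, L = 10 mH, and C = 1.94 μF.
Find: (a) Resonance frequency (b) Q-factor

Step 1 — Resonance condition Im(Z)=0 gives ω₀ = 1/√(LC).
Step 2 — ω₀ = 1/√(0.01·1.94e-06) = 7180 rad/s.
Step 3 — f₀ = ω₀/(2π) = 1143 Hz.
Step 4 — Series Q: Q = ω₀L/R = 7180·0.01/353 = 0.2034.

(a) f₀ = 1143 Hz  (b) Q = 0.2034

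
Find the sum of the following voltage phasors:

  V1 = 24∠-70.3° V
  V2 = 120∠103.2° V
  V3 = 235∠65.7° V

Step 1 — Convert each phasor to rectangular form:
  V1 = 24·(cos(-70.3°) + j·sin(-70.3°)) = 8.09 - j22.6 V
  V2 = 120·(cos(103.2°) + j·sin(103.2°)) = -27.4 + j116.8 V
  V3 = 235·(cos(65.7°) + j·sin(65.7°)) = 96.71 + j214.2 V
Step 2 — Sum components: V_total = 77.39 + j308.4 V.
Step 3 — Convert to polar: |V_total| = 318 V, ∠V_total = 75.9°.

V_total = 318∠75.9° V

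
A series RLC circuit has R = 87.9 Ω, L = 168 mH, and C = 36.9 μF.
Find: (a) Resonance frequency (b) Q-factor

Step 1 — Resonance condition Im(Z)=0 gives ω₀ = 1/√(LC).
Step 2 — ω₀ = 1/√(0.168·3.69e-05) = 401.6 rad/s.
Step 3 — f₀ = ω₀/(2π) = 63.92 Hz.
Step 4 — Series Q: Q = ω₀L/R = 401.6·0.168/87.9 = 0.7676.

(a) f₀ = 63.92 Hz  (b) Q = 0.7676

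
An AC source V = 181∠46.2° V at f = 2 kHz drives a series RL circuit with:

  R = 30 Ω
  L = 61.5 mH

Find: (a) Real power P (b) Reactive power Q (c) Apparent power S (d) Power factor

Step 1 — Angular frequency: ω = 2π·f = 2π·2000 = 1.257e+04 rad/s.
Step 2 — Component impedances:
  R: Z = R = 30 Ω
  L: Z = jωL = j·1.257e+04·0.0615 = 0 + j772.8 Ω
Step 3 — Series combination: Z_total = R + L = 30 + j772.8 Ω = 773.4∠87.8° Ω.
Step 4 — Source phasor: V = 181∠46.2° V = 125.3 + j130.6 V.
Step 5 — Current: I = V / Z = 0.1751 - j0.1553 A = 0.234∠-41.6° A.
Step 6 — Complex power: S = V·I* = 1.643 + j42.33 VA.
Step 7 — Real power: P = Re(S) = 1.643 W.
Step 8 — Reactive power: Q = Im(S) = 42.33 VAR.
Step 9 — Apparent power: |S| = 42.36 VA.
Step 10 — Power factor: PF = P/|S| = 0.03879 (lagging).

(a) P = 1.643 W  (b) Q = 42.33 VAR  (c) S = 42.36 VA  (d) PF = 0.03879 (lagging)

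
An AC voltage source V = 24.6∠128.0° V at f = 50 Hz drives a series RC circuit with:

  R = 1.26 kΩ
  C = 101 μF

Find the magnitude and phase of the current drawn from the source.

Step 1 — Angular frequency: ω = 2π·f = 2π·50 = 314.2 rad/s.
Step 2 — Component impedances:
  R: Z = R = 1260 Ω
  C: Z = 1/(jωC) = -j/(ω·C) = 0 - j31.52 Ω
Step 3 — Series combination: Z_total = R + C = 1260 - j31.52 Ω = 1260∠-1.4° Ω.
Step 4 — Source phasor: V = 24.6∠128.0° V = -15.15 + j19.39 V.
Step 5 — Ohm's law: I = V / Z_total = (-15.15 + j19.39) / (1260 - j31.52) = -0.0124 + j0.01507 A.
Step 6 — Convert to polar: |I| = 0.01952 A, ∠I = 129.4°.

I = 0.01952∠129.4° A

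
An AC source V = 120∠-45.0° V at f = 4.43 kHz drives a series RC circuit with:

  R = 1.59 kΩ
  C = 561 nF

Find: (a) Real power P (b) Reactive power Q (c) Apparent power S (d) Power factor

Step 1 — Angular frequency: ω = 2π·f = 2π·4430 = 2.783e+04 rad/s.
Step 2 — Component impedances:
  R: Z = R = 1590 Ω
  C: Z = 1/(jωC) = -j/(ω·C) = 0 - j64.04 Ω
Step 3 — Series combination: Z_total = R + C = 1590 - j64.04 Ω = 1591∠-2.3° Ω.
Step 4 — Source phasor: V = 120∠-45.0° V = 84.85 - j84.85 V.
Step 5 — Current: I = V / Z = 0.05543 - j0.05113 A = 0.07541∠-42.7° A.
Step 6 — Complex power: S = V·I* = 9.042 - j0.3642 VA.
Step 7 — Real power: P = Re(S) = 9.042 W.
Step 8 — Reactive power: Q = Im(S) = -0.3642 VAR.
Step 9 — Apparent power: |S| = 9.049 VA.
Step 10 — Power factor: PF = P/|S| = 0.9992 (leading).

(a) P = 9.042 W  (b) Q = -0.3642 VAR  (c) S = 9.049 VA  (d) PF = 0.9992 (leading)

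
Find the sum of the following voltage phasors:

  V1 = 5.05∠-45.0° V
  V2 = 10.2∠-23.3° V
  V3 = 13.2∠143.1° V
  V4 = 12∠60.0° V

Step 1 — Convert each phasor to rectangular form:
  V1 = 5.05·(cos(-45.0°) + j·sin(-45.0°)) = 3.571 - j3.571 V
  V2 = 10.2·(cos(-23.3°) + j·sin(-23.3°)) = 9.368 - j4.035 V
  V3 = 13.2·(cos(143.1°) + j·sin(143.1°)) = -10.56 + j7.926 V
  V4 = 12·(cos(60.0°) + j·sin(60.0°)) = 6 + j10.39 V
Step 2 — Sum components: V_total = 8.383 + j10.71 V.
Step 3 — Convert to polar: |V_total| = 13.6 V, ∠V_total = 52.0°.

V_total = 13.6∠52.0° V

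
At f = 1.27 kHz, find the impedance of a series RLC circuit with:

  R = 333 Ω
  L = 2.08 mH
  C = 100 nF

Step 1 — Angular frequency: ω = 2π·f = 2π·1270 = 7980 rad/s.
Step 2 — Component impedances:
  R: Z = R = 333 Ω
  L: Z = jωL = j·7980·0.00208 = 0 + j16.6 Ω
  C: Z = 1/(jωC) = -j/(ω·C) = 0 - j1253 Ω
Step 3 — Series combination: Z_total = R + L + C = 333 - j1237 Ω = 1281∠-74.9° Ω.

Z = 333 - j1237 Ω = 1281∠-74.9° Ω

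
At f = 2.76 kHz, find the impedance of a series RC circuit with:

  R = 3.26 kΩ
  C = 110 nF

Step 1 — Angular frequency: ω = 2π·f = 2π·2760 = 1.734e+04 rad/s.
Step 2 — Component impedances:
  R: Z = R = 3260 Ω
  C: Z = 1/(jωC) = -j/(ω·C) = 0 - j524.2 Ω
Step 3 — Series combination: Z_total = R + C = 3260 - j524.2 Ω = 3302∠-9.1° Ω.

Z = 3260 - j524.2 Ω = 3302∠-9.1° Ω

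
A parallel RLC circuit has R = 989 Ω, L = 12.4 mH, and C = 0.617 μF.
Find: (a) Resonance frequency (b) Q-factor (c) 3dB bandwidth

Step 1 — Resonance: ω₀ = 1/√(LC) = 1/√(0.0124·6.17e-07) = 1.143e+04 rad/s.
Step 2 — f₀ = ω₀/(2π) = 1820 Hz.
Step 3 — Parallel Q: Q = R/(ω₀L) = 989/(1.143e+04·0.0124) = 6.976.
Step 4 — Bandwidth: Δω = ω₀/Q = 1639 rad/s; BW = Δω/(2π) = 260.8 Hz.

(a) f₀ = 1820 Hz  (b) Q = 6.976  (c) BW = 260.8 Hz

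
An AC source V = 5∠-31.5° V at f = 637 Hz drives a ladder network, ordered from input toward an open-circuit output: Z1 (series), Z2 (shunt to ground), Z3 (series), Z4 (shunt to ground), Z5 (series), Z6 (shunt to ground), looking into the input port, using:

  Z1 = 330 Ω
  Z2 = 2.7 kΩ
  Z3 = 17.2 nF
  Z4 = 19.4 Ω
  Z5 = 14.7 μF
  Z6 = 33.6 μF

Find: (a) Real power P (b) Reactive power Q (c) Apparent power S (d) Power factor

Step 1 — Angular frequency: ω = 2π·f = 2π·637 = 4002 rad/s.
Step 2 — Component impedances:
  Z1: Z = R = 330 Ω
  Z2: Z = R = 2700 Ω
  Z3: Z = 1/(jωC) = -j/(ω·C) = 0 - j1.453e+04 Ω
  Z4: Z = R = 19.4 Ω
  Z5: Z = 1/(jωC) = -j/(ω·C) = 0 - j17 Ω
  Z6: Z = 1/(jωC) = -j/(ω·C) = 0 - j7.436 Ω
Step 3 — Ladder network (open output): work backward from the far end, alternating series and parallel combinations. Z_in = 2940 - j484.7 Ω = 2979∠-9.4° Ω.
Step 4 — Source phasor: V = 5∠-31.5° V = 4.263 - j2.612 V.
Step 5 — Current: I = V / Z = 0.001555 - j0.0006324 A = 0.001678∠-22.1° A.
Step 6 — Complex power: S = V·I* = 0.00828 - j0.001365 VA.
Step 7 — Real power: P = Re(S) = 0.00828 W.
Step 8 — Reactive power: Q = Im(S) = -0.001365 VAR.
Step 9 — Apparent power: |S| = 0.008391 VA.
Step 10 — Power factor: PF = P/|S| = 0.9867 (leading).

(a) P = 0.00828 W  (b) Q = -0.001365 VAR  (c) S = 0.008391 VA  (d) PF = 0.9867 (leading)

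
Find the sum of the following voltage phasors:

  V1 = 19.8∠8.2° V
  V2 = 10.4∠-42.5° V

Step 1 — Convert each phasor to rectangular form:
  V1 = 19.8·(cos(8.2°) + j·sin(8.2°)) = 19.6 + j2.824 V
  V2 = 10.4·(cos(-42.5°) + j·sin(-42.5°)) = 7.668 - j7.026 V
Step 2 — Sum components: V_total = 27.27 - j4.202 V.
Step 3 — Convert to polar: |V_total| = 27.59 V, ∠V_total = -8.8°.

V_total = 27.59∠-8.8° V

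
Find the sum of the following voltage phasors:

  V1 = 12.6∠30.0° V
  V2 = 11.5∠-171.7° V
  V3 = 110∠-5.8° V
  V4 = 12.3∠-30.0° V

Step 1 — Convert each phasor to rectangular form:
  V1 = 12.6·(cos(30.0°) + j·sin(30.0°)) = 10.91 + j6.3 V
  V2 = 11.5·(cos(-171.7°) + j·sin(-171.7°)) = -11.38 - j1.66 V
  V3 = 110·(cos(-5.8°) + j·sin(-5.8°)) = 109.4 - j11.12 V
  V4 = 12.3·(cos(-30.0°) + j·sin(-30.0°)) = 10.65 - j6.15 V
Step 2 — Sum components: V_total = 119.6 - j12.63 V.
Step 3 — Convert to polar: |V_total| = 120.3 V, ∠V_total = -6.0°.

V_total = 120.3∠-6.0° V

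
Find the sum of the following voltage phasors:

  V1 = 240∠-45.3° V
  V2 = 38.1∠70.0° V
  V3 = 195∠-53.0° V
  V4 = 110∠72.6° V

Step 1 — Convert each phasor to rectangular form:
  V1 = 240·(cos(-45.3°) + j·sin(-45.3°)) = 168.8 - j170.6 V
  V2 = 38.1·(cos(70.0°) + j·sin(70.0°)) = 13.03 + j35.8 V
  V3 = 195·(cos(-53.0°) + j·sin(-53.0°)) = 117.4 - j155.7 V
  V4 = 110·(cos(72.6°) + j·sin(72.6°)) = 32.89 + j105 V
Step 2 — Sum components: V_total = 332.1 - j185.6 V.
Step 3 — Convert to polar: |V_total| = 380.4 V, ∠V_total = -29.2°.

V_total = 380.4∠-29.2° V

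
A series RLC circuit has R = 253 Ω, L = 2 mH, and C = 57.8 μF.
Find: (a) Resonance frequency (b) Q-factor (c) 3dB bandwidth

Step 1 — Resonance: ω₀ = 1/√(LC) = 1/√(0.002·5.78e-05) = 2941 rad/s.
Step 2 — f₀ = ω₀/(2π) = 468.1 Hz.
Step 3 — Series Q: Q = ω₀L/R = 2941·0.002/253 = 0.02325.
Step 4 — Bandwidth: Δω = ω₀/Q = 1.265e+05 rad/s; BW = Δω/(2π) = 2.013e+04 Hz.

(a) f₀ = 468.1 Hz  (b) Q = 0.02325  (c) BW = 2.013e+04 Hz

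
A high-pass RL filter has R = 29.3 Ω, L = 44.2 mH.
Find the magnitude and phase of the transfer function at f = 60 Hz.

Step 1 — Angular frequency: ω = 2π·60 = 377 rad/s.
Step 2 — Transfer function: H(jω) = jωL/(R + jωL).
Step 3 — Numerator jωL = j·16.66; denominator R + jωL = 29.3 + j16.66.
Step 4 — H = 0.2444 + j0.4297.
Step 5 — Magnitude: |H| = 0.4944 (-6.1 dB); phase: φ = 60.4°.

|H| = 0.4944 (-6.1 dB), φ = 60.4°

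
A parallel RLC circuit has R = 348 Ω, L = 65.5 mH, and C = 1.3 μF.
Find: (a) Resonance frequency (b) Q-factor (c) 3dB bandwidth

Step 1 — Resonance: ω₀ = 1/√(LC) = 1/√(0.0655·1.3e-06) = 3427 rad/s.
Step 2 — f₀ = ω₀/(2π) = 545.4 Hz.
Step 3 — Parallel Q: Q = R/(ω₀L) = 348/(3427·0.0655) = 1.55.
Step 4 — Bandwidth: Δω = ω₀/Q = 2210 rad/s; BW = Δω/(2π) = 351.8 Hz.

(a) f₀ = 545.4 Hz  (b) Q = 1.55  (c) BW = 351.8 Hz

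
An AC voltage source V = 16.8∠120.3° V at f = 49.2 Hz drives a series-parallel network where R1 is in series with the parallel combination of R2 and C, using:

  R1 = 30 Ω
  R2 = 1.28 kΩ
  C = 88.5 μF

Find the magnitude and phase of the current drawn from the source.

Step 1 — Angular frequency: ω = 2π·f = 2π·49.2 = 309.1 rad/s.
Step 2 — Component impedances:
  R1: Z = R = 30 Ω
  R2: Z = R = 1280 Ω
  C: Z = 1/(jωC) = -j/(ω·C) = 0 - j36.55 Ω
Step 3 — Parallel branch: R2 || C = 1/(1/R2 + 1/C) = 1.043 - j36.52 Ω.
Step 4 — Series with R1: Z_total = R1 + (R2 || C) = 31.04 - j36.52 Ω = 47.93∠-49.6° Ω.
Step 5 — Source phasor: V = 16.8∠120.3° V = -8.476 + j14.51 V.
Step 6 — Ohm's law: I = V / Z_total = (-8.476 + j14.51) / (31.04 - j36.52) = -0.3451 + j0.06125 A.
Step 7 — Convert to polar: |I| = 0.3505 A, ∠I = 169.9°.

I = 0.3505∠169.9° A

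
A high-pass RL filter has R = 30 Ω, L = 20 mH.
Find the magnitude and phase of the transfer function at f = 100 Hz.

Step 1 — Angular frequency: ω = 2π·100 = 628.3 rad/s.
Step 2 — Transfer function: H(jω) = jωL/(R + jωL).
Step 3 — Numerator jωL = j·12.57; denominator R + jωL = 30 + j12.57.
Step 4 — H = 0.1493 + j0.3564.
Step 5 — Magnitude: |H| = 0.3864 (-8.3 dB); phase: φ = 67.3°.

|H| = 0.3864 (-8.3 dB), φ = 67.3°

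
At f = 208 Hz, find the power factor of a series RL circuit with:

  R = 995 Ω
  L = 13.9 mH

Step 1 — Angular frequency: ω = 2π·f = 2π·208 = 1307 rad/s.
Step 2 — Component impedances:
  R: Z = R = 995 Ω
  L: Z = jωL = j·1307·0.0139 = 0 + j18.17 Ω
Step 3 — Series combination: Z_total = R + L = 995 + j18.17 Ω = 995.2∠1.0° Ω.
Step 4 — Power factor: PF = cos(φ) = Re(Z)/|Z| = 995/995.2 = 0.9998.
Step 5 — Type: Im(Z) = 18.17 ⇒ lagging (phase φ = 1.0°).

PF = 0.9998 (lagging, φ = 1.0°)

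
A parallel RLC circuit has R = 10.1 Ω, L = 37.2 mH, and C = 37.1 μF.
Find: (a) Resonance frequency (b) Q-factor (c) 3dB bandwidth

Step 1 — Resonance: ω₀ = 1/√(LC) = 1/√(0.0372·3.71e-05) = 851.2 rad/s.
Step 2 — f₀ = ω₀/(2π) = 135.5 Hz.
Step 3 — Parallel Q: Q = R/(ω₀L) = 10.1/(851.2·0.0372) = 0.319.
Step 4 — Bandwidth: Δω = ω₀/Q = 2669 rad/s; BW = Δω/(2π) = 424.7 Hz.

(a) f₀ = 135.5 Hz  (b) Q = 0.319  (c) BW = 424.7 Hz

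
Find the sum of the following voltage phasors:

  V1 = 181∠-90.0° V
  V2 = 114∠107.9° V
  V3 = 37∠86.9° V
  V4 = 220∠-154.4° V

Step 1 — Convert each phasor to rectangular form:
  V1 = 181·(cos(-90.0°) + j·sin(-90.0°)) = 0 - j181 V
  V2 = 114·(cos(107.9°) + j·sin(107.9°)) = -35.04 + j108.5 V
  V3 = 37·(cos(86.9°) + j·sin(86.9°)) = 2.001 + j36.95 V
  V4 = 220·(cos(-154.4°) + j·sin(-154.4°)) = -198.4 - j95.06 V
Step 2 — Sum components: V_total = -231.4 - j130.6 V.
Step 3 — Convert to polar: |V_total| = 265.8 V, ∠V_total = -150.6°.

V_total = 265.8∠-150.6° V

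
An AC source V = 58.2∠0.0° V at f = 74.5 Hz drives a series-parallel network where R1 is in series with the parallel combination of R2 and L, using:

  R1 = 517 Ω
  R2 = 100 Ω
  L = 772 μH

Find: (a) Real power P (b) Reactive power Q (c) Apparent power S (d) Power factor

Step 1 — Angular frequency: ω = 2π·f = 2π·74.5 = 468.1 rad/s.
Step 2 — Component impedances:
  R1: Z = R = 517 Ω
  R2: Z = R = 100 Ω
  L: Z = jωL = j·468.1·0.000772 = 0 + j0.3614 Ω
Step 3 — Parallel branch: R2 || L = 1/(1/R2 + 1/L) = 0.001306 + j0.3614 Ω.
Step 4 — Series with R1: Z_total = R1 + (R2 || L) = 517 + j0.3614 Ω = 517∠0.0° Ω.
Step 5 — Source phasor: V = 58.2∠0.0° V = 58.2 V.
Step 6 — Current: I = V / Z = 0.1126 - j7.868e-05 A = 0.1126∠-0.0° A.
Step 7 — Complex power: S = V·I* = 6.552 + j0.004579 VA.
Step 8 — Real power: P = Re(S) = 6.552 W.
Step 9 — Reactive power: Q = Im(S) = 0.004579 VAR.
Step 10 — Apparent power: |S| = 6.552 VA.
Step 11 — Power factor: PF = P/|S| = 1 (lagging).

(a) P = 6.552 W  (b) Q = 0.004579 VAR  (c) S = 6.552 VA  (d) PF = 1 (lagging)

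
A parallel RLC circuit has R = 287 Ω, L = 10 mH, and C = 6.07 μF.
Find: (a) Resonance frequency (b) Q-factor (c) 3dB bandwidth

Step 1 — Resonance: ω₀ = 1/√(LC) = 1/√(0.01·6.07e-06) = 4059 rad/s.
Step 2 — f₀ = ω₀/(2π) = 646 Hz.
Step 3 — Parallel Q: Q = R/(ω₀L) = 287/(4059·0.01) = 7.071.
Step 4 — Bandwidth: Δω = ω₀/Q = 574 rad/s; BW = Δω/(2π) = 91.36 Hz.

(a) f₀ = 646 Hz  (b) Q = 7.071  (c) BW = 91.36 Hz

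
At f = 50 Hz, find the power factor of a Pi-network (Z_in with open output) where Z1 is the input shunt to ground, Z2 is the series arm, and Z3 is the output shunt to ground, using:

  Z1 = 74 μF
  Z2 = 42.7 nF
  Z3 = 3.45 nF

Step 1 — Angular frequency: ω = 2π·f = 2π·50 = 314.2 rad/s.
Step 2 — Component impedances:
  Z1: Z = 1/(jωC) = -j/(ω·C) = 0 - j43.01 Ω
  Z2: Z = 1/(jωC) = -j/(ω·C) = 0 - j7.455e+04 Ω
  Z3: Z = 1/(jωC) = -j/(ω·C) = 0 - j9.226e+05 Ω
Step 3 — With open output, the series arm Z2 and the output shunt Z3 appear in series to ground: Z2 + Z3 = 0 - j9.972e+05 Ω.
Step 4 — Parallel with input shunt Z1: Z_in = Z1 || (Z2 + Z3) = 0 - j43.01 Ω = 43.01∠-90.0° Ω.
Step 5 — Power factor: PF = cos(φ) = Re(Z)/|Z| = 0/43.01 = 0.
Step 6 — Type: Im(Z) = -43.01 ⇒ leading (phase φ = -90.0°).

PF = 0 (leading, φ = -90.0°)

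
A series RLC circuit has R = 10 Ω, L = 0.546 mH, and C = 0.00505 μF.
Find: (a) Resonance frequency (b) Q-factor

Step 1 — Resonance condition Im(Z)=0 gives ω₀ = 1/√(LC).
Step 2 — ω₀ = 1/√(0.000546·5.05e-09) = 6.022e+05 rad/s.
Step 3 — f₀ = ω₀/(2π) = 9.585e+04 Hz.
Step 4 — Series Q: Q = ω₀L/R = 6.022e+05·0.000546/10 = 32.88.

(a) f₀ = 9.585e+04 Hz  (b) Q = 32.88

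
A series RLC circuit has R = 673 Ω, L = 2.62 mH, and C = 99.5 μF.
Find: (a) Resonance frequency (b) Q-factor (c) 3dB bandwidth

Step 1 — Resonance: ω₀ = 1/√(LC) = 1/√(0.00262·9.95e-05) = 1959 rad/s.
Step 2 — f₀ = ω₀/(2π) = 311.7 Hz.
Step 3 — Series Q: Q = ω₀L/R = 1959·0.00262/673 = 0.007625.
Step 4 — Bandwidth: Δω = ω₀/Q = 2.569e+05 rad/s; BW = Δω/(2π) = 4.088e+04 Hz.

(a) f₀ = 311.7 Hz  (b) Q = 0.007625  (c) BW = 4.088e+04 Hz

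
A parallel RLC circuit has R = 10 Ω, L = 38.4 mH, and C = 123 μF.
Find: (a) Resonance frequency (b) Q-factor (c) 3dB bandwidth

Step 1 — Resonance: ω₀ = 1/√(LC) = 1/√(0.0384·0.000123) = 460.1 rad/s.
Step 2 — f₀ = ω₀/(2π) = 73.23 Hz.
Step 3 — Parallel Q: Q = R/(ω₀L) = 10/(460.1·0.0384) = 0.566.
Step 4 — Bandwidth: Δω = ω₀/Q = 813 rad/s; BW = Δω/(2π) = 129.4 Hz.

(a) f₀ = 73.23 Hz  (b) Q = 0.566  (c) BW = 129.4 Hz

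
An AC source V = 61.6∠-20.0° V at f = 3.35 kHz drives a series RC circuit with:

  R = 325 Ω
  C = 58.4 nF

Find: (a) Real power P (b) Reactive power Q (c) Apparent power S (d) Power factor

Step 1 — Angular frequency: ω = 2π·f = 2π·3350 = 2.105e+04 rad/s.
Step 2 — Component impedances:
  R: Z = R = 325 Ω
  C: Z = 1/(jωC) = -j/(ω·C) = 0 - j813.5 Ω
Step 3 — Series combination: Z_total = R + C = 325 - j813.5 Ω = 876∠-68.2° Ω.
Step 4 — Source phasor: V = 61.6∠-20.0° V = 57.89 - j21.07 V.
Step 5 — Current: I = V / Z = 0.04685 + j0.05244 A = 0.07032∠48.2° A.
Step 6 — Complex power: S = V·I* = 1.607 - j4.022 VA.
Step 7 — Real power: P = Re(S) = 1.607 W.
Step 8 — Reactive power: Q = Im(S) = -4.022 VAR.
Step 9 — Apparent power: |S| = 4.332 VA.
Step 10 — Power factor: PF = P/|S| = 0.371 (leading).

(a) P = 1.607 W  (b) Q = -4.022 VAR  (c) S = 4.332 VA  (d) PF = 0.371 (leading)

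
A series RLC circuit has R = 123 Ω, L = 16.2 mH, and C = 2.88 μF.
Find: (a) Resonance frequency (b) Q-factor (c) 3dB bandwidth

Step 1 — Resonance: ω₀ = 1/√(LC) = 1/√(0.0162·2.88e-06) = 4630 rad/s.
Step 2 — f₀ = ω₀/(2π) = 736.8 Hz.
Step 3 — Series Q: Q = ω₀L/R = 4630·0.0162/123 = 0.6098.
Step 4 — Bandwidth: Δω = ω₀/Q = 7593 rad/s; BW = Δω/(2π) = 1208 Hz.

(a) f₀ = 736.8 Hz  (b) Q = 0.6098  (c) BW = 1208 Hz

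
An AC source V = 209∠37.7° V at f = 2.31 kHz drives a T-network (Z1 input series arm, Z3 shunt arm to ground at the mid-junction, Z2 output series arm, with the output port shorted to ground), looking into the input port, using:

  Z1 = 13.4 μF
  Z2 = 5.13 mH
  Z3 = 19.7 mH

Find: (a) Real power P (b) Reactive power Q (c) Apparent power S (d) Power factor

Step 1 — Angular frequency: ω = 2π·f = 2π·2310 = 1.451e+04 rad/s.
Step 2 — Component impedances:
  Z1: Z = 1/(jωC) = -j/(ω·C) = 0 - j5.142 Ω
  Z2: Z = jωL = j·1.451e+04·0.00513 = 0 + j74.46 Ω
  Z3: Z = jωL = j·1.451e+04·0.0197 = 0 + j285.9 Ω
Step 3 — With the output port shorted to ground, the output series arm Z2 runs from the junction to ground; the shunt arm Z3 also runs from the junction to ground. They appear in parallel: Z3 || Z2 = 0 + j59.07 Ω.
Step 4 — Series with input arm Z1: Z_in = Z1 + (Z3 || Z2) = 0 + j53.93 Ω = 53.93∠90.0° Ω.
Step 5 — Source phasor: V = 209∠37.7° V = 165.4 + j127.8 V.
Step 6 — Current: I = V / Z = 2.37 - j3.066 A = 3.875∠-52.3° A.
Step 7 — Complex power: S = V·I* = 0 + j809.9 VA.
Step 8 — Real power: P = Re(S) = 0 W.
Step 9 — Reactive power: Q = Im(S) = 809.9 VAR.
Step 10 — Apparent power: |S| = 809.9 VA.
Step 11 — Power factor: PF = P/|S| = 0 (lagging).

(a) P = 0 W  (b) Q = 809.9 VAR  (c) S = 809.9 VA  (d) PF = 0 (lagging)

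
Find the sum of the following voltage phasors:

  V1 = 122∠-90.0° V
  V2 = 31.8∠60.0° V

Step 1 — Convert each phasor to rectangular form:
  V1 = 122·(cos(-90.0°) + j·sin(-90.0°)) = 0 - j122 V
  V2 = 31.8·(cos(60.0°) + j·sin(60.0°)) = 15.9 + j27.54 V
Step 2 — Sum components: V_total = 15.9 - j94.46 V.
Step 3 — Convert to polar: |V_total| = 95.79 V, ∠V_total = -80.4°.

V_total = 95.79∠-80.4° V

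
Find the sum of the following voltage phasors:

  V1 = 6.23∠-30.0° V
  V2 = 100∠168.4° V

Step 1 — Convert each phasor to rectangular form:
  V1 = 6.23·(cos(-30.0°) + j·sin(-30.0°)) = 5.395 - j3.115 V
  V2 = 100·(cos(168.4°) + j·sin(168.4°)) = -97.96 + j20.11 V
Step 2 — Sum components: V_total = -92.56 + j16.99 V.
Step 3 — Convert to polar: |V_total| = 94.11 V, ∠V_total = 169.6°.

V_total = 94.11∠169.6° V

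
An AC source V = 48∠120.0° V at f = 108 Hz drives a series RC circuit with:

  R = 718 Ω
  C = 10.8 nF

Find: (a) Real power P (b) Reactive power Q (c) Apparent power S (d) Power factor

Step 1 — Angular frequency: ω = 2π·f = 2π·108 = 678.6 rad/s.
Step 2 — Component impedances:
  R: Z = R = 718 Ω
  C: Z = 1/(jωC) = -j/(ω·C) = 0 - j1.364e+05 Ω
Step 3 — Series combination: Z_total = R + C = 718 - j1.364e+05 Ω = 1.365e+05∠-89.7° Ω.
Step 4 — Source phasor: V = 48∠120.0° V = -24 + j41.57 V.
Step 5 — Current: I = V / Z = -0.0003056 - j0.0001743 A = 0.0003518∠-150.3° A.
Step 6 — Complex power: S = V·I* = 8.885e-05 - j0.01688 VA.
Step 7 — Real power: P = Re(S) = 8.885e-05 W.
Step 8 — Reactive power: Q = Im(S) = -0.01688 VAR.
Step 9 — Apparent power: |S| = 0.01689 VA.
Step 10 — Power factor: PF = P/|S| = 0.005262 (leading).

(a) P = 8.885e-05 W  (b) Q = -0.01688 VAR  (c) S = 0.01689 VA  (d) PF = 0.005262 (leading)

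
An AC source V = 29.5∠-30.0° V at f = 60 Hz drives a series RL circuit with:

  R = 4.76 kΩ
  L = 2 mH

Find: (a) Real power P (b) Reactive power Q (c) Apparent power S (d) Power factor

Step 1 — Angular frequency: ω = 2π·f = 2π·60 = 377 rad/s.
Step 2 — Component impedances:
  R: Z = R = 4760 Ω
  L: Z = jωL = j·377·0.002 = 0 + j0.754 Ω
Step 3 — Series combination: Z_total = R + L = 4760 + j0.754 Ω = 4760∠0.0° Ω.
Step 4 — Source phasor: V = 29.5∠-30.0° V = 25.55 - j14.75 V.
Step 5 — Current: I = V / Z = 0.005367 - j0.0031 A = 0.006197∠-30.0° A.
Step 6 — Complex power: S = V·I* = 0.1828 + j2.896e-05 VA.
Step 7 — Real power: P = Re(S) = 0.1828 W.
Step 8 — Reactive power: Q = Im(S) = 2.896e-05 VAR.
Step 9 — Apparent power: |S| = 0.1828 VA.
Step 10 — Power factor: PF = P/|S| = 1 (lagging).

(a) P = 0.1828 W  (b) Q = 2.896e-05 VAR  (c) S = 0.1828 VA  (d) PF = 1 (lagging)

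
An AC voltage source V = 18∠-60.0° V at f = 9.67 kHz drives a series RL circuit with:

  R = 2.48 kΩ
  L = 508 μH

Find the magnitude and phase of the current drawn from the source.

Step 1 — Angular frequency: ω = 2π·f = 2π·9670 = 6.076e+04 rad/s.
Step 2 — Component impedances:
  R: Z = R = 2480 Ω
  L: Z = jωL = j·6.076e+04·0.000508 = 0 + j30.87 Ω
Step 3 — Series combination: Z_total = R + L = 2480 + j30.87 Ω = 2480∠0.7° Ω.
Step 4 — Source phasor: V = 18∠-60.0° V = 9 - j15.59 V.
Step 5 — Ohm's law: I = V / Z_total = (9 - j15.59) / (2480 + j30.87) = 0.00355 - j0.00633 A.
Step 6 — Convert to polar: |I| = 0.007258 A, ∠I = -60.7°.

I = 0.007258∠-60.7° A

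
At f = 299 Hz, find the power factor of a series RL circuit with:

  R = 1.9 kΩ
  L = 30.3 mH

Step 1 — Angular frequency: ω = 2π·f = 2π·299 = 1879 rad/s.
Step 2 — Component impedances:
  R: Z = R = 1900 Ω
  L: Z = jωL = j·1879·0.0303 = 0 + j56.92 Ω
Step 3 — Series combination: Z_total = R + L = 1900 + j56.92 Ω = 1901∠1.7° Ω.
Step 4 — Power factor: PF = cos(φ) = Re(Z)/|Z| = 1900/1900.85 = 0.9996.
Step 5 — Type: Im(Z) = 56.92 ⇒ lagging (phase φ = 1.7°).

PF = 0.9996 (lagging, φ = 1.7°)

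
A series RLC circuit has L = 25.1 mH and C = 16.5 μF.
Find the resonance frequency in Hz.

Step 1 — Resonance condition Im(Z)=0 gives ω₀ = 1/√(LC).
Step 2 — ω₀ = 1/√(0.0251·1.65e-05) = 1554 rad/s.
Step 3 — f₀ = ω₀/(2π) = 247.3 Hz.

f₀ = 247.3 Hz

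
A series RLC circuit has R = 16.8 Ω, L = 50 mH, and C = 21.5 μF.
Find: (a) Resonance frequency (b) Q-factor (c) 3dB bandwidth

Step 1 — Resonance: ω₀ = 1/√(LC) = 1/√(0.05·2.15e-05) = 964.5 rad/s.
Step 2 — f₀ = ω₀/(2π) = 153.5 Hz.
Step 3 — Series Q: Q = ω₀L/R = 964.5·0.05/16.8 = 2.87.
Step 4 — Bandwidth: Δω = ω₀/Q = 336 rad/s; BW = Δω/(2π) = 53.48 Hz.

(a) f₀ = 153.5 Hz  (b) Q = 2.87  (c) BW = 53.48 Hz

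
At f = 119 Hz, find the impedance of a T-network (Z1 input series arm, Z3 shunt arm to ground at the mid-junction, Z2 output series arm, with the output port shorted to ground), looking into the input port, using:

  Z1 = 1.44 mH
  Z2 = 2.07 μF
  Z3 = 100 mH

Step 1 — Angular frequency: ω = 2π·f = 2π·119 = 747.7 rad/s.
Step 2 — Component impedances:
  Z1: Z = jωL = j·747.7·0.00144 = 0 + j1.077 Ω
  Z2: Z = 1/(jωC) = -j/(ω·C) = 0 - j646.1 Ω
  Z3: Z = jωL = j·747.7·0.1 = 0 + j74.77 Ω
Step 3 — With the output port shorted to ground, the output series arm Z2 runs from the junction to ground; the shunt arm Z3 also runs from the junction to ground. They appear in parallel: Z3 || Z2 = 0 + j84.55 Ω.
Step 4 — Series with input arm Z1: Z_in = Z1 + (Z3 || Z2) = 0 + j85.63 Ω = 85.63∠90.0° Ω.

Z = 0 + j85.63 Ω = 85.63∠90.0° Ω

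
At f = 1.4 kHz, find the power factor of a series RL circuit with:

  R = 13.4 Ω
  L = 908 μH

Step 1 — Angular frequency: ω = 2π·f = 2π·1400 = 8796 rad/s.
Step 2 — Component impedances:
  R: Z = R = 13.4 Ω
  L: Z = jωL = j·8796·0.000908 = 0 + j7.987 Ω
Step 3 — Series combination: Z_total = R + L = 13.4 + j7.987 Ω = 15.6∠30.8° Ω.
Step 4 — Power factor: PF = cos(φ) = Re(Z)/|Z| = 13.4/15.6 = 0.859.
Step 5 — Type: Im(Z) = 7.987 ⇒ lagging (phase φ = 30.8°).

PF = 0.859 (lagging, φ = 30.8°)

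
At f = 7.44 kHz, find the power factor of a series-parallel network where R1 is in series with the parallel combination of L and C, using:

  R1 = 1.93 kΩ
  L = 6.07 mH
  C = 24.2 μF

Step 1 — Angular frequency: ω = 2π·f = 2π·7440 = 4.675e+04 rad/s.
Step 2 — Component impedances:
  R1: Z = R = 1930 Ω
  L: Z = jωL = j·4.675e+04·0.00607 = 0 + j283.8 Ω
  C: Z = 1/(jωC) = -j/(ω·C) = 0 - j0.884 Ω
Step 3 — Parallel branch: L || C = 1/(1/L + 1/C) = 0 - j0.8867 Ω.
Step 4 — Series with R1: Z_total = R1 + (L || C) = 1930 - j0.8867 Ω = 1930∠-0.0° Ω.
Step 5 — Power factor: PF = cos(φ) = Re(Z)/|Z| = 1930/1930 = 1.
Step 6 — Type: Im(Z) = -0.8867 ⇒ leading (phase φ = -0.0°).

PF = 1 (leading, φ = -0.0°)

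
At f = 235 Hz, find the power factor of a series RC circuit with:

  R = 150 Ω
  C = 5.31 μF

Step 1 — Angular frequency: ω = 2π·f = 2π·235 = 1477 rad/s.
Step 2 — Component impedances:
  R: Z = R = 150 Ω
  C: Z = 1/(jωC) = -j/(ω·C) = 0 - j127.5 Ω
Step 3 — Series combination: Z_total = R + C = 150 - j127.5 Ω = 196.9∠-40.4° Ω.
Step 4 — Power factor: PF = cos(φ) = Re(Z)/|Z| = 150/196.9 = 0.7618.
Step 5 — Type: Im(Z) = -127.5 ⇒ leading (phase φ = -40.4°).

PF = 0.7618 (leading, φ = -40.4°)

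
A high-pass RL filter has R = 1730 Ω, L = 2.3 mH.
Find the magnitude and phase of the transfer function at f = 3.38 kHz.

Step 1 — Angular frequency: ω = 2π·3380 = 2.124e+04 rad/s.
Step 2 — Transfer function: H(jω) = jωL/(R + jωL).
Step 3 — Numerator jωL = j·48.85; denominator R + jωL = 1730 + j48.85.
Step 4 — H = 0.0007965 + j0.02821.
Step 5 — Magnitude: |H| = 0.02822 (-31.0 dB); phase: φ = 88.4°.

|H| = 0.02822 (-31.0 dB), φ = 88.4°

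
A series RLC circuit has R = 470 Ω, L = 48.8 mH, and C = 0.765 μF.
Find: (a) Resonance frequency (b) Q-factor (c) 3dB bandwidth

Step 1 — Resonance: ω₀ = 1/√(LC) = 1/√(0.0488·7.65e-07) = 5176 rad/s.
Step 2 — f₀ = ω₀/(2π) = 823.7 Hz.
Step 3 — Series Q: Q = ω₀L/R = 5176·0.0488/470 = 0.5374.
Step 4 — Bandwidth: Δω = ω₀/Q = 9631 rad/s; BW = Δω/(2π) = 1533 Hz.

(a) f₀ = 823.7 Hz  (b) Q = 0.5374  (c) BW = 1533 Hz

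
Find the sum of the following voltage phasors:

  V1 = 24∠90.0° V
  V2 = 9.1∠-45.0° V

Step 1 — Convert each phasor to rectangular form:
  V1 = 24·(cos(90.0°) + j·sin(90.0°)) = 0 + j24 V
  V2 = 9.1·(cos(-45.0°) + j·sin(-45.0°)) = 6.435 - j6.435 V
Step 2 — Sum components: V_total = 6.435 + j17.57 V.
Step 3 — Convert to polar: |V_total| = 18.71 V, ∠V_total = 69.9°.

V_total = 18.71∠69.9° V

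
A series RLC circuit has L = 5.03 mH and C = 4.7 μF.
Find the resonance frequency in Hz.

Step 1 — Resonance condition Im(Z)=0 gives ω₀ = 1/√(LC).
Step 2 — ω₀ = 1/√(0.00503·4.7e-06) = 6504 rad/s.
Step 3 — f₀ = ω₀/(2π) = 1035 Hz.

f₀ = 1035 Hz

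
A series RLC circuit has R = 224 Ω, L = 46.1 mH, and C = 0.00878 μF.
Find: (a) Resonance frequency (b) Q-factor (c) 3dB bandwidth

Step 1 — Resonance: ω₀ = 1/√(LC) = 1/√(0.0461·8.78e-09) = 4.971e+04 rad/s.
Step 2 — f₀ = ω₀/(2π) = 7911 Hz.
Step 3 — Series Q: Q = ω₀L/R = 4.971e+04·0.0461/224 = 10.23.
Step 4 — Bandwidth: Δω = ω₀/Q = 4859 rad/s; BW = Δω/(2π) = 773.3 Hz.

(a) f₀ = 7911 Hz  (b) Q = 10.23  (c) BW = 773.3 Hz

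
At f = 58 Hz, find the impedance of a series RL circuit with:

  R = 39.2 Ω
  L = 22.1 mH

Step 1 — Angular frequency: ω = 2π·f = 2π·58 = 364.4 rad/s.
Step 2 — Component impedances:
  R: Z = R = 39.2 Ω
  L: Z = jωL = j·364.4·0.0221 = 0 + j8.054 Ω
Step 3 — Series combination: Z_total = R + L = 39.2 + j8.054 Ω = 40.02∠11.6° Ω.

Z = 39.2 + j8.054 Ω = 40.02∠11.6° Ω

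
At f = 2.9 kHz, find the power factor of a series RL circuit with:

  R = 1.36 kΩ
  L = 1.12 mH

Step 1 — Angular frequency: ω = 2π·f = 2π·2900 = 1.822e+04 rad/s.
Step 2 — Component impedances:
  R: Z = R = 1360 Ω
  L: Z = jωL = j·1.822e+04·0.00112 = 0 + j20.41 Ω
Step 3 — Series combination: Z_total = R + L = 1360 + j20.41 Ω = 1360∠0.9° Ω.
Step 4 — Power factor: PF = cos(φ) = Re(Z)/|Z| = 1360/1360.2 = 0.9999.
Step 5 — Type: Im(Z) = 20.41 ⇒ lagging (phase φ = 0.9°).

PF = 0.9999 (lagging, φ = 0.9°)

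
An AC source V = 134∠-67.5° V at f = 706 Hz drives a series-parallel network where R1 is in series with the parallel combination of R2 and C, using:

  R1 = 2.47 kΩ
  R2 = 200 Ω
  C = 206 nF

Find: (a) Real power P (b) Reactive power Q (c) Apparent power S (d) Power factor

Step 1 — Angular frequency: ω = 2π·f = 2π·706 = 4436 rad/s.
Step 2 — Component impedances:
  R1: Z = R = 2470 Ω
  R2: Z = R = 200 Ω
  C: Z = 1/(jωC) = -j/(ω·C) = 0 - j1094 Ω
Step 3 — Parallel branch: R2 || C = 1/(1/R2 + 1/C) = 193.5 - j35.37 Ω.
Step 4 — Series with R1: Z_total = R1 + (R2 || C) = 2664 - j35.37 Ω = 2664∠-0.8° Ω.
Step 5 — Source phasor: V = 134∠-67.5° V = 51.28 - j123.8 V.
Step 6 — Current: I = V / Z = 0.01987 - j0.04622 A = 0.0503∠-66.7° A.
Step 7 — Complex power: S = V·I* = 6.74 - j0.08951 VA.
Step 8 — Real power: P = Re(S) = 6.74 W.
Step 9 — Reactive power: Q = Im(S) = -0.08951 VAR.
Step 10 — Apparent power: |S| = 6.741 VA.
Step 11 — Power factor: PF = P/|S| = 0.9999 (leading).

(a) P = 6.74 W  (b) Q = -0.08951 VAR  (c) S = 6.741 VA  (d) PF = 0.9999 (leading)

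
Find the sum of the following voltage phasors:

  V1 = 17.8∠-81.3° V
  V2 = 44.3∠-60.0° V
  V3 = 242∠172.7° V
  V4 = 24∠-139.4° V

Step 1 — Convert each phasor to rectangular form:
  V1 = 17.8·(cos(-81.3°) + j·sin(-81.3°)) = 2.692 - j17.6 V
  V2 = 44.3·(cos(-60.0°) + j·sin(-60.0°)) = 22.15 - j38.36 V
  V3 = 242·(cos(172.7°) + j·sin(172.7°)) = -240 + j30.75 V
  V4 = 24·(cos(-139.4°) + j·sin(-139.4°)) = -18.22 - j15.62 V
Step 2 — Sum components: V_total = -233.4 - j40.83 V.
Step 3 — Convert to polar: |V_total| = 237 V, ∠V_total = -170.1°.

V_total = 237∠-170.1° V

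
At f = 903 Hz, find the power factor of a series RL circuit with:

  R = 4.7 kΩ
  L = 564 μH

Step 1 — Angular frequency: ω = 2π·f = 2π·903 = 5674 rad/s.
Step 2 — Component impedances:
  R: Z = R = 4700 Ω
  L: Z = jωL = j·5674·0.000564 = 0 + j3.2 Ω
Step 3 — Series combination: Z_total = R + L = 4700 + j3.2 Ω = 4700∠0.0° Ω.
Step 4 — Power factor: PF = cos(φ) = Re(Z)/|Z| = 4700/4700 = 1.
Step 5 — Type: Im(Z) = 3.2 ⇒ lagging (phase φ = 0.0°).

PF = 1 (lagging, φ = 0.0°)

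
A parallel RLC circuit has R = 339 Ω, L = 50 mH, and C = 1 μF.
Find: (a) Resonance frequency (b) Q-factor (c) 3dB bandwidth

Step 1 — Resonance: ω₀ = 1/√(LC) = 1/√(0.05·1e-06) = 4472 rad/s.
Step 2 — f₀ = ω₀/(2π) = 711.8 Hz.
Step 3 — Parallel Q: Q = R/(ω₀L) = 339/(4472·0.05) = 1.516.
Step 4 — Bandwidth: Δω = ω₀/Q = 2950 rad/s; BW = Δω/(2π) = 469.5 Hz.

(a) f₀ = 711.8 Hz  (b) Q = 1.516  (c) BW = 469.5 Hz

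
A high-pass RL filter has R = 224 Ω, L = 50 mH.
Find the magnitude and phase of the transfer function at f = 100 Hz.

Step 1 — Angular frequency: ω = 2π·100 = 628.3 rad/s.
Step 2 — Transfer function: H(jω) = jωL/(R + jωL).
Step 3 — Numerator jωL = j·31.42; denominator R + jωL = 224 + j31.42.
Step 4 — H = 0.01929 + j0.1375.
Step 5 — Magnitude: |H| = 0.1389 (-17.1 dB); phase: φ = 82.0°.

|H| = 0.1389 (-17.1 dB), φ = 82.0°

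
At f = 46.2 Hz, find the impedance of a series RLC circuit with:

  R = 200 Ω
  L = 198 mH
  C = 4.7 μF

Step 1 — Angular frequency: ω = 2π·f = 2π·46.2 = 290.3 rad/s.
Step 2 — Component impedances:
  R: Z = R = 200 Ω
  L: Z = jωL = j·290.3·0.198 = 0 + j57.48 Ω
  C: Z = 1/(jωC) = -j/(ω·C) = 0 - j733 Ω
Step 3 — Series combination: Z_total = R + L + C = 200 - j675.5 Ω = 704.5∠-73.5° Ω.

Z = 200 - j675.5 Ω = 704.5∠-73.5° Ω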